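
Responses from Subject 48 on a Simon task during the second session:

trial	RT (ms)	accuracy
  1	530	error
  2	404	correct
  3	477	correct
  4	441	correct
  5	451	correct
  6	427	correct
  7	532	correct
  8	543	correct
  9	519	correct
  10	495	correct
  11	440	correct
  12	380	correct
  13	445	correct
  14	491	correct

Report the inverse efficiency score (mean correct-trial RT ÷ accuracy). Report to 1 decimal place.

500.8 ms

Correct trials (n=13): 404, 477, 441, 451, 427, 532, 543, 519, 495, 440, 380, 445, 491
Mean correct RT = 6045/13 = 465.0000 ms
Proportion correct = 13/14
IES = 465.0000 / (13/14) = 500.769 ms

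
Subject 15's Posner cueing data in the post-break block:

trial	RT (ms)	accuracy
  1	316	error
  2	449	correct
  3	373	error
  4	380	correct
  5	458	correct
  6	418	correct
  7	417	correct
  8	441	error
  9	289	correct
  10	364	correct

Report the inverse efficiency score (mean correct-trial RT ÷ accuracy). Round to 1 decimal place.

Correct trials (n=7): 449, 380, 458, 418, 417, 289, 364
Mean correct RT = 2775/7 = 396.4286 ms
Proportion correct = 7/10
IES = 396.4286 / (7/10) = 566.327 ms

566.3 ms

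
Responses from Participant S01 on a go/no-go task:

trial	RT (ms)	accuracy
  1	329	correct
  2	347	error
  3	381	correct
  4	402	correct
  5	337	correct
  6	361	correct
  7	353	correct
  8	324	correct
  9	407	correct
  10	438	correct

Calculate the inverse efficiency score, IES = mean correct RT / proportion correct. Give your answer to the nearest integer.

411 ms

Correct trials (n=9): 329, 381, 402, 337, 361, 353, 324, 407, 438
Mean correct RT = 3332/9 = 370.2222 ms
Proportion correct = 9/10
IES = 370.2222 / (9/10) = 411.358 ms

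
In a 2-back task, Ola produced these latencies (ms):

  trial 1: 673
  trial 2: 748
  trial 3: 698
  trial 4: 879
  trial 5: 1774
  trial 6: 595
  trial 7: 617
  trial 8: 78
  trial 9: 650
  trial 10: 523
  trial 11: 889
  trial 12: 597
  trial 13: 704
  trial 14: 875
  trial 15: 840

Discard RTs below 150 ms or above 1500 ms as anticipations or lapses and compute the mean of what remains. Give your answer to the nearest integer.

714 ms

Excluded: 78, 1774
Retained (n=13): Σ = 9288
Mean = 9288/13 = 714.4615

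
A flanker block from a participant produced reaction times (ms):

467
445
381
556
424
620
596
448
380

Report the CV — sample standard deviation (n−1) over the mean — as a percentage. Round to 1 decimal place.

18.7%

n = 9, Σ = 4317, M = 479.6667
Σ(x−M)² = 64186.000; s = √(64186.000/8) = 89.5726
CV = 89.5726 / 479.6667 = 0.18674 = 18.674%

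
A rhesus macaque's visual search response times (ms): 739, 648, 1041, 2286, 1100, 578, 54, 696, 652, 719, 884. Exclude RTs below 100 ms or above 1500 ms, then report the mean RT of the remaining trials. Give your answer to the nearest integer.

Excluded: 54, 2286
Retained (n=9): Σ = 7057
Mean = 7057/9 = 784.1111

784 ms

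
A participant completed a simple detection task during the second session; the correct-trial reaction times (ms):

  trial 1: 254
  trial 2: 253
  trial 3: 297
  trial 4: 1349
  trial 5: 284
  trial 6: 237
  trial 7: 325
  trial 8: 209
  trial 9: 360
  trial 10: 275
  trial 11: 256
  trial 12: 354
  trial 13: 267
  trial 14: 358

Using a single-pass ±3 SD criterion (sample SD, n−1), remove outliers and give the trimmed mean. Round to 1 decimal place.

286.8 ms

n = 14, ΣRT = 5078, M = 362.714
Σ(x−M)² = 1076332.86; s = √(1076332.86/13) = 287.741
Cutoffs: 362.714 ± 3·287.741 → [-500.5, 1225.9]
Outside: 1349 → excluded.
Retained (n=13): Σ = 3729, mean = 3729/13 = 286.846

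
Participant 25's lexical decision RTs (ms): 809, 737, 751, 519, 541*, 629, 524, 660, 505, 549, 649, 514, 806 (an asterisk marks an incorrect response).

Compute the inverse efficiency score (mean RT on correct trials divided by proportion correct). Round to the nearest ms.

Correct trials (n=12): 809, 737, 751, 519, 629, 524, 660, 505, 549, 649, 514, 806
Mean correct RT = 7652/12 = 637.6667 ms
Proportion correct = 12/13
IES = 637.6667 / (12/13) = 690.806 ms

691 ms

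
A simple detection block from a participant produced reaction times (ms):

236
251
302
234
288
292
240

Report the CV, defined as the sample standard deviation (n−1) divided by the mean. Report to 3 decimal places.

0.112

n = 7, Σ = 1843, M = 263.2857
Σ(x−M)² = 5229.429; s = √(5229.429/6) = 29.5224
CV = 29.5224 / 263.2857 = 0.11213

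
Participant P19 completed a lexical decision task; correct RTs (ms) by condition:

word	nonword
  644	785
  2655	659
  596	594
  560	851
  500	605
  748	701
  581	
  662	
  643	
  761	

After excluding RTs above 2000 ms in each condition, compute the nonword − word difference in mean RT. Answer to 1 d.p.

word: exclude 2655
M(word) = 5695/9 = 632.778
M(nonword) = 4195/6 = 699.167
Difference = 699.167 − 632.778 = 66.389 ms

66.4 ms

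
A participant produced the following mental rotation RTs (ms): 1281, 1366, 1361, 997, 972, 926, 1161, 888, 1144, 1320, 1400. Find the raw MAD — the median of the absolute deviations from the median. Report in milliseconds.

Sorted: 888, 926, 972, 997, 1144, 1161, 1281, 1320, 1361, 1366, 1400 → median = 1161
|x − 1161|: 120, 205, 200, 164, 189, 235, 0, 273, 17, 159, 239
Sorted deviations: 0, 17, 120, 159, 164, 189, 200, 205, 235, 239, 273 → MAD = 189

189 ms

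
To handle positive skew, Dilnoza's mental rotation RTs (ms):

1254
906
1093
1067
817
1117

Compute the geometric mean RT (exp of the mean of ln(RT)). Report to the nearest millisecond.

ln(RT): 7.1341, 6.8090, 6.9967, 6.9726, 6.7056, 7.0184
Mean ln(RT) = 41.6365/6 = 6.93941
Geometric mean = exp(6.93941) = 1032.16 ms

1032 ms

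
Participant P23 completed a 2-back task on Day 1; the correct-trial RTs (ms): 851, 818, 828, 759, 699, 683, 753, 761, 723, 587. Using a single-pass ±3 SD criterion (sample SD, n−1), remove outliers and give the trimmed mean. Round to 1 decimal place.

746.2 ms

n = 10, ΣRT = 7462, M = 746.200
Σ(x−M)² = 55363.60; s = √(55363.60/9) = 78.432
Cutoffs: 746.200 ± 3·78.432 → [510.9, 981.5]
No RTs fall outside the cutoffs; all 10 retained. Mean = 7462/10 = 746.200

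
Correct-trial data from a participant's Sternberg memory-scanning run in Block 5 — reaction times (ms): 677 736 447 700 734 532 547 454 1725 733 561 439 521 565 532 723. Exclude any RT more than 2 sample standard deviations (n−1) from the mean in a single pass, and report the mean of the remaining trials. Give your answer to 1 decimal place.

593.4 ms

n = 16, ΣRT = 10626, M = 664.125
Σ(x−M)² = 1376721.75; s = √(1376721.75/15) = 302.955
Cutoffs: 664.125 ± 2·302.955 → [58.2, 1270.0]
Outside: 1725 → excluded.
Retained (n=15): Σ = 8901, mean = 8901/15 = 593.400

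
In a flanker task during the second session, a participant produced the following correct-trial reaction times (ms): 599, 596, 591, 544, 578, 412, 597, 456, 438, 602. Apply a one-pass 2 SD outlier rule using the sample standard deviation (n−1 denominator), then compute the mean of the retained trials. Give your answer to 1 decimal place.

n = 10, ΣRT = 5413, M = 541.300
Σ(x−M)² = 51598.10; s = √(51598.10/9) = 75.717
Cutoffs: 541.300 ± 2·75.717 → [389.9, 692.7]
No RTs fall outside the cutoffs; all 10 retained. Mean = 5413/10 = 541.300

541.3 ms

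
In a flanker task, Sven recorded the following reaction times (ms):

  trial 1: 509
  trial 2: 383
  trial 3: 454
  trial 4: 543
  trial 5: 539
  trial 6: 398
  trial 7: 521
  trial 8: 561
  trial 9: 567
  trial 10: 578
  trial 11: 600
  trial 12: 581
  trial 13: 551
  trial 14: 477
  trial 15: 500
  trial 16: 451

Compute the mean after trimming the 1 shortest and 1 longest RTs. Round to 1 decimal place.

516.4 ms

Sorted: 383, 398, 451, 454, 477, 500, 509, 521, 539, 543, 551, 561, 567, 578, 581, 600
Drop lowest 1 (383) and highest 1 (600)
Remaining (n=14): Σ = 7230, mean = 7230/14 = 516.429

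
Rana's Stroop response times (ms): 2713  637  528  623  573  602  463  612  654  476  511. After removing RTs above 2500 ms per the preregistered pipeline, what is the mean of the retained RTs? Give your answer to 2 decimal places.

Excluded: 2713
Retained (n=10): Σ = 5679
Mean = 5679/10 = 567.9000

567.90 ms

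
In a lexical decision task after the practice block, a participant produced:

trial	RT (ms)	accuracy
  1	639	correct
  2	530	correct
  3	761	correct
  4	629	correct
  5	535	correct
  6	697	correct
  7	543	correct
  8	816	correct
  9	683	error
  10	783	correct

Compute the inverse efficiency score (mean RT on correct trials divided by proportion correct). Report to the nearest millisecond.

Correct trials (n=9): 639, 530, 761, 629, 535, 697, 543, 816, 783
Mean correct RT = 5933/9 = 659.2222 ms
Proportion correct = 9/10
IES = 659.2222 / (9/10) = 732.469 ms

732 ms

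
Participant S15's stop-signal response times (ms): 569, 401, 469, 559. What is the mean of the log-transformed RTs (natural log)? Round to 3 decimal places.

ln(RT): 6.3439, 5.9940, 6.1506, 6.3261
Σ ln(RT) = 24.8146
Mean = 24.8146/4 = 6.20365

6.204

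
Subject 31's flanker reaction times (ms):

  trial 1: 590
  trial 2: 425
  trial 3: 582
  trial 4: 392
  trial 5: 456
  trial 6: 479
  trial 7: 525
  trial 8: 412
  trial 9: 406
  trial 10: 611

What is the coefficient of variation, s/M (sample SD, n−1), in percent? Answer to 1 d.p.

n = 10, Σ = 4878, M = 487.8000
Σ(x−M)² = 62527.600; s = √(62527.600/9) = 83.3517
CV = 83.3517 / 487.8000 = 0.17087 = 17.087%

17.1%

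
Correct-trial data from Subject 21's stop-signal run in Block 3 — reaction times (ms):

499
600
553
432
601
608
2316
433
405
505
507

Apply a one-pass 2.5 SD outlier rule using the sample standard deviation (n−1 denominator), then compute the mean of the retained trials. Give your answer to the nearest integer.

514 ms

n = 11, ΣRT = 7459, M = 678.091
Σ(x−M)² = 3001862.91; s = √(3001862.91/10) = 547.893
Cutoffs: 678.091 ± 2.5·547.893 → [-691.6, 2047.8]
Outside: 2316 → excluded.
Retained (n=10): Σ = 5143, mean = 5143/10 = 514.300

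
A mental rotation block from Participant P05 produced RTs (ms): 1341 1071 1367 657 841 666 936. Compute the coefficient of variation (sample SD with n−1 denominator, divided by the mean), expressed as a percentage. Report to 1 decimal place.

29.7%

n = 7, Σ = 6879, M = 982.7143
Σ(x−M)² = 512501.429; s = √(512501.429/6) = 292.2617
CV = 292.2617 / 982.7143 = 0.29740 = 29.740%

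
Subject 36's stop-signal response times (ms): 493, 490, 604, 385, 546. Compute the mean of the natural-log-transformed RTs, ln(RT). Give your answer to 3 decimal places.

ln(RT): 6.2005, 6.1944, 6.4036, 5.9532, 6.3026
Σ ln(RT) = 31.0544
Mean = 31.0544/5 = 6.21087

6.211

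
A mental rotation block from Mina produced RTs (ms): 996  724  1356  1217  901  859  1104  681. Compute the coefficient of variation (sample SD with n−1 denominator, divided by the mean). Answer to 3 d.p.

0.241

n = 8, Σ = 7838, M = 979.7500
Σ(x−M)² = 388995.500; s = √(388995.500/7) = 235.7346
CV = 235.7346 / 979.7500 = 0.24061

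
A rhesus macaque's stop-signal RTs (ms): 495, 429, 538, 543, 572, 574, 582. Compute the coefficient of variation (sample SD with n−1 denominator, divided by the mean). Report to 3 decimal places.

n = 7, Σ = 3733, M = 533.2857
Σ(x−M)² = 17987.429; s = √(17987.429/6) = 54.7531
CV = 54.7531 / 533.2857 = 0.10267

0.103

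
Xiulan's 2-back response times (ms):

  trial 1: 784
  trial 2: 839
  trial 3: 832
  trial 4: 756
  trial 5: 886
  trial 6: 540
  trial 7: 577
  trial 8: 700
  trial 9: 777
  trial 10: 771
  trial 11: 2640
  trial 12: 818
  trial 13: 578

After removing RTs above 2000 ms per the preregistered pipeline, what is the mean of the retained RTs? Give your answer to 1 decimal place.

Excluded: 2640
Retained (n=12): Σ = 8858
Mean = 8858/12 = 738.1667

738.2 ms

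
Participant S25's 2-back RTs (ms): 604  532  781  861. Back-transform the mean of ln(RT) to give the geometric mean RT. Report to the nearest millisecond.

682 ms

ln(RT): 6.4036, 6.2766, 6.6606, 6.7581
Mean ln(RT) = 26.0989/4 = 6.52472
Geometric mean = exp(6.52472) = 681.79 ms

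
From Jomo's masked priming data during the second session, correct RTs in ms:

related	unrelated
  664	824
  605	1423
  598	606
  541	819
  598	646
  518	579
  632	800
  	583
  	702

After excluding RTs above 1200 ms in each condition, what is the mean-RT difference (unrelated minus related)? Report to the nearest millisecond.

101 ms

unrelated: exclude 1423
M(related) = 4156/7 = 593.714
M(unrelated) = 5559/8 = 694.875
Difference = 694.875 − 593.714 = 101.161 ms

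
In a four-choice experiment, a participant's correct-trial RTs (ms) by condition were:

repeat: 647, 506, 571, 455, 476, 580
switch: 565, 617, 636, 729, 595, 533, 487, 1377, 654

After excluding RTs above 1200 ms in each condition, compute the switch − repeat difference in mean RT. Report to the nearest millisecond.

switch: exclude 1377
M(repeat) = 3235/6 = 539.167
M(switch) = 4816/8 = 602.000
Difference = 602.000 − 539.167 = 62.833 ms

63 ms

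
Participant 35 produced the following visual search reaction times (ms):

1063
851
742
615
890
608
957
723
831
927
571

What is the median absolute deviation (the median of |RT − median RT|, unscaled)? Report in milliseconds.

Sorted: 571, 608, 615, 723, 742, 831, 851, 890, 927, 957, 1063 → median = 831
|x − 831|: 232, 20, 89, 216, 59, 223, 126, 108, 0, 96, 260
Sorted deviations: 0, 20, 59, 89, 96, 108, 126, 216, 223, 232, 260 → MAD = 108

108 ms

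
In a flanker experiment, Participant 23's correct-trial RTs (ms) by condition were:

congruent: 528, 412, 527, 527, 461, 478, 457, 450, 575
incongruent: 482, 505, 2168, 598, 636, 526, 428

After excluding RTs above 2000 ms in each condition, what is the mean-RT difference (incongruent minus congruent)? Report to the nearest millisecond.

incongruent: exclude 2168
M(congruent) = 4415/9 = 490.556
M(incongruent) = 3175/6 = 529.167
Difference = 529.167 − 490.556 = 38.611 ms

39 ms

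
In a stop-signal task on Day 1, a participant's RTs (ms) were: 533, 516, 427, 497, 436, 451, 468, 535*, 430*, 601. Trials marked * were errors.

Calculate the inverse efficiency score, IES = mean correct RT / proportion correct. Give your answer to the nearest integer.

614 ms

Correct trials (n=8): 533, 516, 427, 497, 436, 451, 468, 601
Mean correct RT = 3929/8 = 491.1250 ms
Proportion correct = 8/10
IES = 491.1250 / (8/10) = 613.906 ms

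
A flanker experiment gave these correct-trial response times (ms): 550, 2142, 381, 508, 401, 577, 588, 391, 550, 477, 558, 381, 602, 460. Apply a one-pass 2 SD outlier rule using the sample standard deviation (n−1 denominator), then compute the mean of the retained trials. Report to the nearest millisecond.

n = 14, ΣRT = 8566, M = 611.857
Σ(x−M)² = 2605633.71; s = √(2605633.71/13) = 447.698
Cutoffs: 611.857 ± 2·447.698 → [-283.5, 1507.3]
Outside: 2142 → excluded.
Retained (n=13): Σ = 6424, mean = 6424/13 = 494.154

494 ms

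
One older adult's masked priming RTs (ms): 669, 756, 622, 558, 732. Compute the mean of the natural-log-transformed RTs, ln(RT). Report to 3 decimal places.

ln(RT): 6.5058, 6.6280, 6.4329, 6.3244, 6.5958
Σ ln(RT) = 32.4869
Mean = 32.4869/5 = 6.49738

6.497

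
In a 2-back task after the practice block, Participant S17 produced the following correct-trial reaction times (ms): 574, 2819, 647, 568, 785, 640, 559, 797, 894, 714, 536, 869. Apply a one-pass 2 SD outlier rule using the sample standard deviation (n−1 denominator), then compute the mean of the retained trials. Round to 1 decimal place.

689.4 ms

n = 12, ΣRT = 10402, M = 866.833
Σ(x−M)² = 4325673.67; s = √(4325673.67/11) = 627.091
Cutoffs: 866.833 ± 2·627.091 → [-387.3, 2121.0]
Outside: 2819 → excluded.
Retained (n=11): Σ = 7583, mean = 7583/11 = 689.364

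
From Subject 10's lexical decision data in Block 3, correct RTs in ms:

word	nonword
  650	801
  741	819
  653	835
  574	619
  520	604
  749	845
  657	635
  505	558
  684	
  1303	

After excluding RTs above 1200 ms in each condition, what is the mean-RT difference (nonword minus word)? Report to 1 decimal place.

77.5 ms

word: exclude 1303
M(word) = 5733/9 = 637.000
M(nonword) = 5716/8 = 714.500
Difference = 714.500 − 637.000 = 77.500 ms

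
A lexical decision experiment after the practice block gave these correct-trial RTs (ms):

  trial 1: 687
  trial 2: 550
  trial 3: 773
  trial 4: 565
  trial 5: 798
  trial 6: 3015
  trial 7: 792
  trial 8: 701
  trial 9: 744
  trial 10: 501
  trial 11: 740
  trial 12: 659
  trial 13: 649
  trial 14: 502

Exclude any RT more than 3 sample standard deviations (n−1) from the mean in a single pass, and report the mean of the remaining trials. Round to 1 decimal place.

666.2 ms

n = 14, ΣRT = 11676, M = 834.000
Σ(x−M)² = 5258756.00; s = √(5258756.00/13) = 636.019
Cutoffs: 834.000 ± 3·636.019 → [-1074.1, 2742.1]
Outside: 3015 → excluded.
Retained (n=13): Σ = 8661, mean = 8661/13 = 666.231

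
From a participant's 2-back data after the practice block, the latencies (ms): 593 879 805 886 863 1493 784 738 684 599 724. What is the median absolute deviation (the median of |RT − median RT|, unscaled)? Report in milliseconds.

95 ms

Sorted: 593, 599, 684, 724, 738, 784, 805, 863, 879, 886, 1493 → median = 784
|x − 784|: 191, 95, 21, 102, 79, 709, 0, 46, 100, 185, 60
Sorted deviations: 0, 21, 46, 60, 79, 95, 100, 102, 185, 191, 709 → MAD = 95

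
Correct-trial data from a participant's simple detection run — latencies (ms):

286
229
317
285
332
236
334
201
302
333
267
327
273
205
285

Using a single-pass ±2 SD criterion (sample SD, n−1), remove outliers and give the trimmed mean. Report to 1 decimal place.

280.8 ms

n = 15, ΣRT = 4212, M = 280.800
Σ(x−M)² = 29188.40; s = √(29188.40/14) = 45.661
Cutoffs: 280.800 ± 2·45.661 → [189.5, 372.1]
No RTs fall outside the cutoffs; all 15 retained. Mean = 4212/15 = 280.800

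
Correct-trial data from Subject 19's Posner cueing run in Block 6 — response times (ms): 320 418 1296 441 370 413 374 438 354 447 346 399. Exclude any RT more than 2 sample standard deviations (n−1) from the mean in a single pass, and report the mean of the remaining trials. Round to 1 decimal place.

n = 12, ΣRT = 5616, M = 468.000
Σ(x−M)² = 766164.00; s = √(766164.00/11) = 263.915
Cutoffs: 468.000 ± 2·263.915 → [-59.8, 995.8]
Outside: 1296 → excluded.
Retained (n=11): Σ = 4320, mean = 4320/11 = 392.727

392.7 ms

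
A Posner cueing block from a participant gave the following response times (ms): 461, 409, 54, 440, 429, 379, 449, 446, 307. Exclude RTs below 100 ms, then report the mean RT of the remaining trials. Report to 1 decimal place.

Excluded: 54
Retained (n=8): Σ = 3320
Mean = 3320/8 = 415.0000

415.0 ms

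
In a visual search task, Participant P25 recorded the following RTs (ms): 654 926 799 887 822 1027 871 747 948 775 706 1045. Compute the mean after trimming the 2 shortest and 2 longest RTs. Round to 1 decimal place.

Sorted: 654, 706, 747, 775, 799, 822, 871, 887, 926, 948, 1027, 1045
Drop lowest 2 (654, 706) and highest 2 (1027, 1045)
Remaining (n=8): Σ = 6775, mean = 6775/8 = 846.875

846.9 ms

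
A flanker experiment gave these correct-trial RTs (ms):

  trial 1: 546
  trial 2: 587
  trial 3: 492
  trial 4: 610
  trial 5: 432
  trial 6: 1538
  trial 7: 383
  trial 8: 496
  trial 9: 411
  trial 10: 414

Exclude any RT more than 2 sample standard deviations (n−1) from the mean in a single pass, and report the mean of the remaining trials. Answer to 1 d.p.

485.7 ms

n = 10, ΣRT = 5909, M = 590.900
Σ(x−M)² = 1050310.90; s = √(1050310.90/9) = 341.616
Cutoffs: 590.900 ± 2·341.616 → [-92.3, 1274.1]
Outside: 1538 → excluded.
Retained (n=9): Σ = 4371, mean = 4371/9 = 485.667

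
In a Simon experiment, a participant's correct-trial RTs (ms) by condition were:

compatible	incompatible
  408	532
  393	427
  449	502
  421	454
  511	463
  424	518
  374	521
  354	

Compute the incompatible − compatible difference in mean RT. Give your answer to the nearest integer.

M(compatible) = 3334/8 = 416.750
M(incompatible) = 3417/7 = 488.143
Difference = 488.143 − 416.750 = 71.393 ms

71 ms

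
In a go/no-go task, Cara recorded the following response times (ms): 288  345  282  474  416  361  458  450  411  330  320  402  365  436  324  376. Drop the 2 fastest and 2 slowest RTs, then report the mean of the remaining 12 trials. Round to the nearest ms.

Sorted: 282, 288, 320, 324, 330, 345, 361, 365, 376, 402, 411, 416, 436, 450, 458, 474
Drop lowest 2 (282, 288) and highest 2 (458, 474)
Remaining (n=12): Σ = 4536, mean = 4536/12 = 378.000

378 ms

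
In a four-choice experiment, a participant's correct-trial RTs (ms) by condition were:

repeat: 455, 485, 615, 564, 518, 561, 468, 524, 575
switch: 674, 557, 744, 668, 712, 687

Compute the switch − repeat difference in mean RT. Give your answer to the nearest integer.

M(repeat) = 4765/9 = 529.444
M(switch) = 4042/6 = 673.667
Difference = 673.667 − 529.444 = 144.222 ms

144 ms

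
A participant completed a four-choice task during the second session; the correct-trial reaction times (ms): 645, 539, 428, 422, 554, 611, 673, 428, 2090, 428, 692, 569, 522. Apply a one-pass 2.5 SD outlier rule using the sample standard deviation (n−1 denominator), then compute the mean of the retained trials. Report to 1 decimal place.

n = 13, ΣRT = 8601, M = 661.615
Σ(x−M)² = 2320003.08; s = √(2320003.08/12) = 439.697
Cutoffs: 661.615 ± 2.5·439.697 → [-437.6, 1760.9]
Outside: 2090 → excluded.
Retained (n=12): Σ = 6511, mean = 6511/12 = 542.583

542.6 ms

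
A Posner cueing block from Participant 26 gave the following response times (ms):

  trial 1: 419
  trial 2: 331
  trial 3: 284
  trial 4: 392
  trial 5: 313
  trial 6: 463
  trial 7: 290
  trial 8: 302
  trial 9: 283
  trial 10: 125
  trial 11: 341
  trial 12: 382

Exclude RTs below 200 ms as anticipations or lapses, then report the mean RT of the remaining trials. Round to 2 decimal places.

345.45 ms

Excluded: 125
Retained (n=11): Σ = 3800
Mean = 3800/11 = 345.4545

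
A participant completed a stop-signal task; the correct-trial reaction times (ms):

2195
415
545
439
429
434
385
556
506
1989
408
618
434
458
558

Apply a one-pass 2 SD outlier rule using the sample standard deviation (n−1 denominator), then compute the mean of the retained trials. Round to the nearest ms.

476 ms

n = 15, ΣRT = 10369, M = 691.267
Σ(x−M)² = 4612038.93; s = √(4612038.93/14) = 573.961
Cutoffs: 691.267 ± 2·573.961 → [-456.7, 1839.2]
Outside: 1989, 2195 → excluded.
Retained (n=13): Σ = 6185, mean = 6185/13 = 475.769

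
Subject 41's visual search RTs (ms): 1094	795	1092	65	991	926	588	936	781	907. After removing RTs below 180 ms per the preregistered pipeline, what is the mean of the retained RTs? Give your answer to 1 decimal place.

Excluded: 65
Retained (n=9): Σ = 8110
Mean = 8110/9 = 901.1111

901.1 ms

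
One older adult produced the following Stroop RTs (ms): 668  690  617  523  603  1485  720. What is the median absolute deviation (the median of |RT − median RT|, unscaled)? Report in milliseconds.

52 ms

Sorted: 523, 603, 617, 668, 690, 720, 1485 → median = 668
|x − 668|: 0, 22, 51, 145, 65, 817, 52
Sorted deviations: 0, 22, 51, 52, 65, 145, 817 → MAD = 52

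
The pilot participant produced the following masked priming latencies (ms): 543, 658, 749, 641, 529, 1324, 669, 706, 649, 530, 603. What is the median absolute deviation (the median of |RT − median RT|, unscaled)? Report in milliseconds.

57 ms

Sorted: 529, 530, 543, 603, 641, 649, 658, 669, 706, 749, 1324 → median = 649
|x − 649|: 106, 9, 100, 8, 120, 675, 20, 57, 0, 119, 46
Sorted deviations: 0, 8, 9, 20, 46, 57, 100, 106, 119, 120, 675 → MAD = 57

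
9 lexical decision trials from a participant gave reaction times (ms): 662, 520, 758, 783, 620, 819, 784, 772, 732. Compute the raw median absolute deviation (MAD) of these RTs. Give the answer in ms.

26 ms

Sorted: 520, 620, 662, 732, 758, 772, 783, 784, 819 → median = 758
|x − 758|: 96, 238, 0, 25, 138, 61, 26, 14, 26
Sorted deviations: 0, 14, 25, 26, 26, 61, 96, 138, 238 → MAD = 26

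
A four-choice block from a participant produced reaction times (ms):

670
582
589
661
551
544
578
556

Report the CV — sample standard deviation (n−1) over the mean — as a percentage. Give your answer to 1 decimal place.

n = 8, Σ = 4731, M = 591.3750
Σ(x−M)² = 16427.875; s = √(16427.875/7) = 48.4442
CV = 48.4442 / 591.3750 = 0.08192 = 8.192%

8.2%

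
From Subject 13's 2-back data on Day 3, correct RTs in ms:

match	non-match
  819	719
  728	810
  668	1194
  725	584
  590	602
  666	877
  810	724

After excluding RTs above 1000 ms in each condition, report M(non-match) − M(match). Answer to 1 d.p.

4.2 ms

non-match: exclude 1194
M(match) = 5006/7 = 715.143
M(non-match) = 4316/6 = 719.333
Difference = 719.333 − 715.143 = 4.190 ms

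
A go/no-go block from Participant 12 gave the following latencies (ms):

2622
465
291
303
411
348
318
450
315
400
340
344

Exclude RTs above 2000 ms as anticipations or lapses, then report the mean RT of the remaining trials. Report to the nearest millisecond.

362 ms

Excluded: 2622
Retained (n=11): Σ = 3985
Mean = 3985/11 = 362.2727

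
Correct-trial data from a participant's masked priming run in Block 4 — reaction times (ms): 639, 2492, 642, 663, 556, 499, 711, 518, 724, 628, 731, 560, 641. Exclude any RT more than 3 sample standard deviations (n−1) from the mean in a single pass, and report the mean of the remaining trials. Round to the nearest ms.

n = 13, ΣRT = 10004, M = 769.538
Σ(x−M)² = 3281039.23; s = √(3281039.23/12) = 522.896
Cutoffs: 769.538 ± 3·522.896 → [-799.1, 2338.2]
Outside: 2492 → excluded.
Retained (n=12): Σ = 7512, mean = 7512/12 = 626.000

626 ms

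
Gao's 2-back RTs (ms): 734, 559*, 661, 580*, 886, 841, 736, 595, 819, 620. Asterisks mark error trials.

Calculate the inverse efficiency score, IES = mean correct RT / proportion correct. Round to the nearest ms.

921 ms

Correct trials (n=8): 734, 661, 886, 841, 736, 595, 819, 620
Mean correct RT = 5892/8 = 736.5000 ms
Proportion correct = 8/10
IES = 736.5000 / (8/10) = 920.625 ms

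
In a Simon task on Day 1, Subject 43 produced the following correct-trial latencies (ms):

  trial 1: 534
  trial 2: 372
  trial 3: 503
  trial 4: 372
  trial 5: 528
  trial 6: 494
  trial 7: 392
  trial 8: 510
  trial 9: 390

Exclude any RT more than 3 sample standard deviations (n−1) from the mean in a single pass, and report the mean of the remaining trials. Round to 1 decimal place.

455.0 ms

n = 9, ΣRT = 4095, M = 455.000
Σ(x−M)² = 40392.00; s = √(40392.00/8) = 71.056
Cutoffs: 455.000 ± 3·71.056 → [241.8, 668.2]
No RTs fall outside the cutoffs; all 9 retained. Mean = 4095/9 = 455.000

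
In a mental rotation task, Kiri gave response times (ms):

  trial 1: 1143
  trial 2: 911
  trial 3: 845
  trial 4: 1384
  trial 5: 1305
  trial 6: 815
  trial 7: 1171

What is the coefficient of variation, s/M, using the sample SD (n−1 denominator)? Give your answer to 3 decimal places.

0.210

n = 7, Σ = 7574, M = 1082.0000
Σ(x−M)² = 309274.000; s = √(309274.000/6) = 227.0367
CV = 227.0367 / 1082.0000 = 0.20983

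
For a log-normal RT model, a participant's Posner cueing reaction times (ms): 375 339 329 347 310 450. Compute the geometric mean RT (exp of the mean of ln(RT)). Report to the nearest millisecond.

ln(RT): 5.9269, 5.8260, 5.7961, 5.8493, 5.7366, 6.1092
Mean ln(RT) = 35.2441/6 = 5.87402
Geometric mean = exp(5.87402) = 355.68 ms

356 ms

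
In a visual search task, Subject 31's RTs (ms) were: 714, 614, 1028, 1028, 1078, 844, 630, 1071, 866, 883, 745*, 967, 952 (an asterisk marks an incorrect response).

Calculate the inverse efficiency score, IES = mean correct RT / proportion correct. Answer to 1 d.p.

Correct trials (n=12): 714, 614, 1028, 1028, 1078, 844, 630, 1071, 866, 883, 967, 952
Mean correct RT = 10675/12 = 889.5833 ms
Proportion correct = 12/13
IES = 889.5833 / (12/13) = 963.715 ms

963.7 ms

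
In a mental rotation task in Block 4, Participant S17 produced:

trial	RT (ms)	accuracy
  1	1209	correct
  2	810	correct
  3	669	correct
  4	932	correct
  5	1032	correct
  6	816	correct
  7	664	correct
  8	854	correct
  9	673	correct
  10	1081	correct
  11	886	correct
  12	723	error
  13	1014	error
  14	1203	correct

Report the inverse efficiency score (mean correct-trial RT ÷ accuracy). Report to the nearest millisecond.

Correct trials (n=12): 1209, 810, 669, 932, 1032, 816, 664, 854, 673, 1081, 886, 1203
Mean correct RT = 10829/12 = 902.4167 ms
Proportion correct = 12/14
IES = 902.4167 / (12/14) = 1052.819 ms

1053 ms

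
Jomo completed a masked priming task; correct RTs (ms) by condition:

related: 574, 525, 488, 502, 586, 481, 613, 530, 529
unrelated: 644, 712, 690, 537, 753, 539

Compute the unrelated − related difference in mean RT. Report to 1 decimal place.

109.4 ms

M(related) = 4828/9 = 536.444
M(unrelated) = 3875/6 = 645.833
Difference = 645.833 − 536.444 = 109.389 ms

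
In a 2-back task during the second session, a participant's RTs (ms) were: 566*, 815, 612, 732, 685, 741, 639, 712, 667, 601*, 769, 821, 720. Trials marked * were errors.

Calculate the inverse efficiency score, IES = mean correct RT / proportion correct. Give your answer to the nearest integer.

Correct trials (n=11): 815, 612, 732, 685, 741, 639, 712, 667, 769, 821, 720
Mean correct RT = 7913/11 = 719.3636 ms
Proportion correct = 11/13
IES = 719.3636 / (11/13) = 850.157 ms

850 ms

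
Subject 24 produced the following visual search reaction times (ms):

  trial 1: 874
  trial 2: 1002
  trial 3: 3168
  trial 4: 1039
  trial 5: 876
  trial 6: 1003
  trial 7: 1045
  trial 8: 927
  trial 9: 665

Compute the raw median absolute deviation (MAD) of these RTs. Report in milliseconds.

Sorted: 665, 874, 876, 927, 1002, 1003, 1039, 1045, 3168 → median = 1002
|x − 1002|: 128, 0, 2166, 37, 126, 1, 43, 75, 337
Sorted deviations: 0, 1, 37, 43, 75, 126, 128, 337, 2166 → MAD = 75

75 ms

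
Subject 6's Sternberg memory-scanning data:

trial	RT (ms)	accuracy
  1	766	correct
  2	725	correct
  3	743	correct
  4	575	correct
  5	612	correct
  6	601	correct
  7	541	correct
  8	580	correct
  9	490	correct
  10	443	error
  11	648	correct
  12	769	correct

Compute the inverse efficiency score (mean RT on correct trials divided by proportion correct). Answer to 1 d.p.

Correct trials (n=11): 766, 725, 743, 575, 612, 601, 541, 580, 490, 648, 769
Mean correct RT = 7050/11 = 640.9091 ms
Proportion correct = 11/12
IES = 640.9091 / (11/12) = 699.174 ms

699.2 ms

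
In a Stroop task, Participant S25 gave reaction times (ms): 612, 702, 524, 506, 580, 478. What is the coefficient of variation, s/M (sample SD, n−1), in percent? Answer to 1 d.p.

n = 6, Σ = 3402, M = 567.0000
Σ(x−M)² = 33910.000; s = √(33910.000/5) = 82.3529
CV = 82.3529 / 567.0000 = 0.14524 = 14.524%

14.5%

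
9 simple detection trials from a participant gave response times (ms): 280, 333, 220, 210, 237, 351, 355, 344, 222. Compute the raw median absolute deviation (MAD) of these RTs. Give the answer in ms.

Sorted: 210, 220, 222, 237, 280, 333, 344, 351, 355 → median = 280
|x − 280|: 0, 53, 60, 70, 43, 71, 75, 64, 58
Sorted deviations: 0, 43, 53, 58, 60, 64, 70, 71, 75 → MAD = 60

60 ms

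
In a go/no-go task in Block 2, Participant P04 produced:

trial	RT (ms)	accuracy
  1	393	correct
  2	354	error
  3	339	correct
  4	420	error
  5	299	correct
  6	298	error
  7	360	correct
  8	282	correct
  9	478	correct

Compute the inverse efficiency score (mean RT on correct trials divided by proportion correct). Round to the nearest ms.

Correct trials (n=6): 393, 339, 299, 360, 282, 478
Mean correct RT = 2151/6 = 358.5000 ms
Proportion correct = 6/9
IES = 358.5000 / (6/9) = 537.750 ms

538 ms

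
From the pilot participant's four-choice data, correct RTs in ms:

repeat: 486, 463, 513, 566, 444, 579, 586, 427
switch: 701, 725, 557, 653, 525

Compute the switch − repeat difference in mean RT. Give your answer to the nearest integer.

124 ms

M(repeat) = 4064/8 = 508.000
M(switch) = 3161/5 = 632.200
Difference = 632.200 − 508.000 = 124.200 ms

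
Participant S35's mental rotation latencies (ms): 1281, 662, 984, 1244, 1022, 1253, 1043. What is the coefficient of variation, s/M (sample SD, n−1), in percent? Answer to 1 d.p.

n = 7, Σ = 7489, M = 1069.8571
Σ(x−M)² = 285178.857; s = √(285178.857/6) = 218.0133
CV = 218.0133 / 1069.8571 = 0.20378 = 20.378%

20.4%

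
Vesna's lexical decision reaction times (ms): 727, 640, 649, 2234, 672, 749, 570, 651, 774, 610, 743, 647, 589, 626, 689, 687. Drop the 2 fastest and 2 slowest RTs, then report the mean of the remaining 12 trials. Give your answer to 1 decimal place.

Sorted: 570, 589, 610, 626, 640, 647, 649, 651, 672, 687, 689, 727, 743, 749, 774, 2234
Drop lowest 2 (570, 589) and highest 2 (774, 2234)
Remaining (n=12): Σ = 8090, mean = 8090/12 = 674.167

674.2 ms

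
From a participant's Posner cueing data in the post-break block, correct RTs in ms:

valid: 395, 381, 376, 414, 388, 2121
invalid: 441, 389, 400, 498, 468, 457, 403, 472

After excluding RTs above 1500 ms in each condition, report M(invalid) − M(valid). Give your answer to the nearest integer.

50 ms

valid: exclude 2121
M(valid) = 1954/5 = 390.800
M(invalid) = 3528/8 = 441.000
Difference = 441.000 − 390.800 = 50.200 ms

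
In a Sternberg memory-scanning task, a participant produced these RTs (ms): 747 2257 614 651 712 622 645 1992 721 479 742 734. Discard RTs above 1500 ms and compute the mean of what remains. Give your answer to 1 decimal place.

666.7 ms

Excluded: 1992, 2257
Retained (n=10): Σ = 6667
Mean = 6667/10 = 666.7000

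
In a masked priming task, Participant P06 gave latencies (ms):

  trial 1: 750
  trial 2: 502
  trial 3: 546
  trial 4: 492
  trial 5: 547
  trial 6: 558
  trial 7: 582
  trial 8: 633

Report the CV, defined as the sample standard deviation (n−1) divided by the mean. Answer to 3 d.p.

0.144

n = 8, Σ = 4610, M = 576.2500
Σ(x−M)² = 48157.500; s = √(48157.500/7) = 82.9436
CV = 82.9436 / 576.2500 = 0.14394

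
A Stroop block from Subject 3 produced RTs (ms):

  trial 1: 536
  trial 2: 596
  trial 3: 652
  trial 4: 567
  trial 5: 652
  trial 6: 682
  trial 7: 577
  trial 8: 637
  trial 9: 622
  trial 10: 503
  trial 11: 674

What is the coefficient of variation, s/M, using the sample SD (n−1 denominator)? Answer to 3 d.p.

0.095

n = 11, Σ = 6698, M = 608.9091
Σ(x−M)² = 33726.909; s = √(33726.909/10) = 58.0749
CV = 58.0749 / 608.9091 = 0.09538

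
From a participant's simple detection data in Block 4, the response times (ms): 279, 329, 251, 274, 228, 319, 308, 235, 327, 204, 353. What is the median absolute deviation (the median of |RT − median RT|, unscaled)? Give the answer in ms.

44 ms

Sorted: 204, 228, 235, 251, 274, 279, 308, 319, 327, 329, 353 → median = 279
|x − 279|: 0, 50, 28, 5, 51, 40, 29, 44, 48, 75, 74
Sorted deviations: 0, 5, 28, 29, 40, 44, 48, 50, 51, 74, 75 → MAD = 44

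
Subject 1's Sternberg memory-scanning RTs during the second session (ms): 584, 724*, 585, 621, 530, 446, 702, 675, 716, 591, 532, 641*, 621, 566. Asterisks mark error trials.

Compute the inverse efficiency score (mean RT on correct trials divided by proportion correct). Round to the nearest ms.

697 ms

Correct trials (n=12): 584, 585, 621, 530, 446, 702, 675, 716, 591, 532, 621, 566
Mean correct RT = 7169/12 = 597.4167 ms
Proportion correct = 12/14
IES = 597.4167 / (12/14) = 696.986 ms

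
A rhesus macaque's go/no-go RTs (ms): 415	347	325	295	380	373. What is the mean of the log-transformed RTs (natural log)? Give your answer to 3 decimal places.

5.868

ln(RT): 6.0283, 5.8493, 5.7838, 5.6870, 5.9402, 5.9216
Σ ln(RT) = 35.2102
Mean = 35.2102/6 = 5.86836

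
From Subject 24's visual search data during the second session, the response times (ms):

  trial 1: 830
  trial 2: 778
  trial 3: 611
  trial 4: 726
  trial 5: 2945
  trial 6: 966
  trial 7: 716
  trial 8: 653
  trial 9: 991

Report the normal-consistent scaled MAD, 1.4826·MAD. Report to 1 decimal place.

185.3 ms

Sorted: 611, 653, 716, 726, 778, 830, 966, 991, 2945 → median = 778
|x − 778| sorted: 0, 52, 52, 62, 125, 167, 188, 213, 2167 → MAD = 125
Robust SD ≈ 1.4826 × 125 = 185.325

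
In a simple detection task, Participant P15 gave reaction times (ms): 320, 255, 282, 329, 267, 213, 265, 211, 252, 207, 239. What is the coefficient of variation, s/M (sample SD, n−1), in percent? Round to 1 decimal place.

n = 11, Σ = 2840, M = 258.1818
Σ(x−M)² = 16831.636; s = √(16831.636/10) = 41.0264
CV = 41.0264 / 258.1818 = 0.15890 = 15.890%

15.9%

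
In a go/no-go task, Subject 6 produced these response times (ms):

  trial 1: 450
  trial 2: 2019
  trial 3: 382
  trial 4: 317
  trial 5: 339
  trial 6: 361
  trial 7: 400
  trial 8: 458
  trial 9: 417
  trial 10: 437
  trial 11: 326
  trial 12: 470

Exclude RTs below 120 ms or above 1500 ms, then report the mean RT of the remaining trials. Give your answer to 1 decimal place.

396.1 ms

Excluded: 2019
Retained (n=11): Σ = 4357
Mean = 4357/11 = 396.0909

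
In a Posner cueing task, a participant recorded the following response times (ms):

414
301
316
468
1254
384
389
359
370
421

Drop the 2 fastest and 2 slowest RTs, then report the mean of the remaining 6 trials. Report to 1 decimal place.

Sorted: 301, 316, 359, 370, 384, 389, 414, 421, 468, 1254
Drop lowest 2 (301, 316) and highest 2 (468, 1254)
Remaining (n=6): Σ = 2337, mean = 2337/6 = 389.500

389.5 ms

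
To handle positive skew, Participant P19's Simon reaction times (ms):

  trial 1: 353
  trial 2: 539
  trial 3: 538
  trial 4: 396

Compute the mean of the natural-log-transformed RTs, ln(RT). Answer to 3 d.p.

ln(RT): 5.8665, 6.2897, 6.2879, 5.9814
Σ ln(RT) = 24.4255
Mean = 24.4255/4 = 6.10636

6.106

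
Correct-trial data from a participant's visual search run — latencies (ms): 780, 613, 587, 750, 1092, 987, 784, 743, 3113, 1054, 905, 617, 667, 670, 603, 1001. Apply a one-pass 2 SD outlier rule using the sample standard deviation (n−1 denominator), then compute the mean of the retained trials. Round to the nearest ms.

n = 16, ΣRT = 14966, M = 935.375
Σ(x−M)² = 5486551.75; s = √(5486551.75/15) = 604.789
Cutoffs: 935.375 ± 2·604.789 → [-274.2, 2145.0]
Outside: 3113 → excluded.
Retained (n=15): Σ = 11853, mean = 11853/15 = 790.200

790 ms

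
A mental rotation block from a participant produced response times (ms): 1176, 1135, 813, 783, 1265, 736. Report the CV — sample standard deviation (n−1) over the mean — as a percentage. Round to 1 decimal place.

23.6%

n = 6, Σ = 5908, M = 984.6667
Σ(x−M)² = 269769.333; s = √(269769.333/5) = 232.2797
CV = 232.2797 / 984.6667 = 0.23590 = 23.590%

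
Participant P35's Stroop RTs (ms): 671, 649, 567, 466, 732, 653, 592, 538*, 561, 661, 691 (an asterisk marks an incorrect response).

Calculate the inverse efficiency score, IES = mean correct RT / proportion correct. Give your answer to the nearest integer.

687 ms

Correct trials (n=10): 671, 649, 567, 466, 732, 653, 592, 561, 661, 691
Mean correct RT = 6243/10 = 624.3000 ms
Proportion correct = 10/11
IES = 624.3000 / (10/11) = 686.730 ms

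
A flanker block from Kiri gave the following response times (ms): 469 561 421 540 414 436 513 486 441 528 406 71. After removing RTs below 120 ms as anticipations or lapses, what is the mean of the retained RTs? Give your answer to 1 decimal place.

474.1 ms

Excluded: 71
Retained (n=11): Σ = 5215
Mean = 5215/11 = 474.0909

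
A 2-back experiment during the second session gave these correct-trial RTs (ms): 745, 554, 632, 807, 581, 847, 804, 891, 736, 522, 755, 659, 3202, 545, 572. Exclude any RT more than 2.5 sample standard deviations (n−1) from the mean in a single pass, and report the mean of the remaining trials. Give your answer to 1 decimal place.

n = 15, ΣRT = 12852, M = 856.800
Σ(x−M)² = 6091786.40; s = √(6091786.40/14) = 659.642
Cutoffs: 856.800 ± 2.5·659.642 → [-792.3, 2505.9]
Outside: 3202 → excluded.
Retained (n=14): Σ = 9650, mean = 9650/14 = 689.286

689.3 ms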